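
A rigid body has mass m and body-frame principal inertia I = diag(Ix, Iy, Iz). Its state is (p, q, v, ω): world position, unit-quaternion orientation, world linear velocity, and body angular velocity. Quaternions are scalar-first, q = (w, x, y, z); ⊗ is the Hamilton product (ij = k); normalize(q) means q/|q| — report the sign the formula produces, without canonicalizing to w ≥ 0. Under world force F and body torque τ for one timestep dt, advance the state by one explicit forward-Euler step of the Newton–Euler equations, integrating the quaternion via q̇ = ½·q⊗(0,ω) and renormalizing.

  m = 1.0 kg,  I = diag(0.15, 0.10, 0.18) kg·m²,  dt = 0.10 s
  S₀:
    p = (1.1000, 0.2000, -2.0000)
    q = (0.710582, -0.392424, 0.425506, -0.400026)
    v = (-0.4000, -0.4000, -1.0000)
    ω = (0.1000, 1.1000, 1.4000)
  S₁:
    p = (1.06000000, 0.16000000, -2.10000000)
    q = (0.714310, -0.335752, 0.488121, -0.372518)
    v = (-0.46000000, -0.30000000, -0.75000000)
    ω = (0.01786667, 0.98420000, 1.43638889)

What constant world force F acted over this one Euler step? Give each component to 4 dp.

velocity change Δv = (-0.06000000, 0.10000000, 0.25000000)
F = m·Δv/dt = (-0.6000, 1.0000, 2.5000)

F = (-0.6000, 1.0000, 2.5000)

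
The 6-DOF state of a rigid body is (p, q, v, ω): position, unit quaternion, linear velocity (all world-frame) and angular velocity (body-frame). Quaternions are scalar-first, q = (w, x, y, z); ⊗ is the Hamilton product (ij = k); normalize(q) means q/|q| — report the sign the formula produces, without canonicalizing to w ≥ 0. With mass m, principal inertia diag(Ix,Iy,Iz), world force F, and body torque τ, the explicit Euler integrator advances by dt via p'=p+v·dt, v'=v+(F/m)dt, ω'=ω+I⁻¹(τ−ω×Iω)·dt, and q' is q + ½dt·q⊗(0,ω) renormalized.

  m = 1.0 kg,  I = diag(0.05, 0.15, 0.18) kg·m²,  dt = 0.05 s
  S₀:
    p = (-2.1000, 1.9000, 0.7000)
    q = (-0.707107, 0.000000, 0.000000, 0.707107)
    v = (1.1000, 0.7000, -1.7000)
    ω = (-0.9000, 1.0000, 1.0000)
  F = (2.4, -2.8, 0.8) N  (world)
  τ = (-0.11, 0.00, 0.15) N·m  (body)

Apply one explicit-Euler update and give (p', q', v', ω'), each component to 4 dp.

a = F/m = (2.4000, -2.8000, 0.8000)
p' = p + v·dt = (-2.0450, 1.9350, 0.6150)
new velocity v' = (1.2200, 0.5600, -1.6600)
precession coupling ω×(Iω) = (0.0300, 0.1170, -0.0900)
α = I⁻¹(τ − ω×Iω) = (-2.8000, -0.7800, 1.3333)
new body rate ω' = (-1.0400, 0.9610, 1.0667)
2q̇ = q⊗(0,ω) = (-0.7071070, -0.0707107, -1.3435033, -0.7071070)
q + ½dt·q⊗(0,ω), renormalized = (-0.7241, -0.0018, -0.0336, 0.6888)

p' = (-2.0450, 1.9350, 0.6150)
q' = (-0.7241, -0.0018, -0.0336, 0.6888)
v' = (1.2200, 0.5600, -1.6600)
ω' = (-1.0400, 0.9610, 1.0667)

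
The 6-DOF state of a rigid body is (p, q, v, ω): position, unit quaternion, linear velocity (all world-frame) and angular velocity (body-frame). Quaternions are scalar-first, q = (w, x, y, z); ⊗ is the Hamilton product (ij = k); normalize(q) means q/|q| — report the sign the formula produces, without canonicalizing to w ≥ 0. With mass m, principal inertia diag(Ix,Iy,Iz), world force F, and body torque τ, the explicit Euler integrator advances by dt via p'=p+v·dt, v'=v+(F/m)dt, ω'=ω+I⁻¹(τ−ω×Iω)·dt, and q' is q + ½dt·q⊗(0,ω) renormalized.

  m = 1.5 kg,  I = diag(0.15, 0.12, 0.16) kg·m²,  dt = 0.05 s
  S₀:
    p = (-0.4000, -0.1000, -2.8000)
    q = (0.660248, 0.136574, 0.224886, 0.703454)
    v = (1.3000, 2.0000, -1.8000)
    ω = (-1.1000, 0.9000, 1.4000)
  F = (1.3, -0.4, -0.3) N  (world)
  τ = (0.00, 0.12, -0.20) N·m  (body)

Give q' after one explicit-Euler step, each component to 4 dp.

Hamilton product q⊗(0,ω) = (-1.0370016, -1.0445410, -0.3707798, 1.2946384)
updated quaternion q' = (0.6335, 0.1103, 0.2153, 0.7349)

q' = (0.6335, 0.1103, 0.2153, 0.7349)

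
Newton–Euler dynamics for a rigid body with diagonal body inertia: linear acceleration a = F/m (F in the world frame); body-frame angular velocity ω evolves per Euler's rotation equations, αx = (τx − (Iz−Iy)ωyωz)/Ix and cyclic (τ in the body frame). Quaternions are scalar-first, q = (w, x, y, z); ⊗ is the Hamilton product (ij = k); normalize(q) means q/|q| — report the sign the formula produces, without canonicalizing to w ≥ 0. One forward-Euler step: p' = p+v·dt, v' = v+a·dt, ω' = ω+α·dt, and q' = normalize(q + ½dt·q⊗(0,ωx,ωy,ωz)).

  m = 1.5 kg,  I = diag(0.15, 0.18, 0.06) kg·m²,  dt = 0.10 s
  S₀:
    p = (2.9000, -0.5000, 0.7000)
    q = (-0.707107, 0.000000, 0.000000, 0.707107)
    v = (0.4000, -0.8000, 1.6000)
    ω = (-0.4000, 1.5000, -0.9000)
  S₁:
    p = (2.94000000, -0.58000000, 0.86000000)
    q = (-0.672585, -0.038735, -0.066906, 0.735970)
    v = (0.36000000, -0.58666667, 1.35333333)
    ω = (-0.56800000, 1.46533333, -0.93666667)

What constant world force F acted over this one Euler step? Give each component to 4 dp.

velocity change Δv = (-0.04000000, 0.21333333, -0.24666667)
F = m·Δv/dt = (-0.6000, 3.2000, -3.7000)

F = (-0.6000, 3.2000, -3.7000)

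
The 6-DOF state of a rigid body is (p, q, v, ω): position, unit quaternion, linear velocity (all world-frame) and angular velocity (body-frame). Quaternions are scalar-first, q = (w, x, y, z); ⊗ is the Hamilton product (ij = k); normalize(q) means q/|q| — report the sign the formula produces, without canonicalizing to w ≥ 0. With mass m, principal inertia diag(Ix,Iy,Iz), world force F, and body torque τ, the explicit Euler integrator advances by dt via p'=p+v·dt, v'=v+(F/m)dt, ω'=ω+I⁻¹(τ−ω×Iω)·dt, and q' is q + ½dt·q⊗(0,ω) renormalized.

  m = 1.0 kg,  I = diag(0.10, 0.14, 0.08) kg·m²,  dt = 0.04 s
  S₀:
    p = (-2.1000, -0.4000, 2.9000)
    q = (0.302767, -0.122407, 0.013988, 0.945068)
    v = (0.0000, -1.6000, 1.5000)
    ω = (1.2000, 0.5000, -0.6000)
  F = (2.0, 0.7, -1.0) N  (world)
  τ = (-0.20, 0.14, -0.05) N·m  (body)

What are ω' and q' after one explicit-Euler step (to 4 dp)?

gyro term ω×Iω = (0.0180, -0.0144, 0.0240)
α = I⁻¹(τ − ω×Iω) = (-2.1800, 1.1029, -0.9250)
new body rate ω' = (1.1128, 0.5441, -0.6370)
2q̇ = q⊗(0,ω) = (0.7069352, -0.1176064, 1.2120209, -0.2596493)
q' = normalize(q + ½dt·q⊗(0,ω)) = (0.3168, -0.1247, 0.0382, 0.9395)

ω' = (1.1128, 0.5441, -0.6370)
q' = (0.3168, -0.1247, 0.0382, 0.9395)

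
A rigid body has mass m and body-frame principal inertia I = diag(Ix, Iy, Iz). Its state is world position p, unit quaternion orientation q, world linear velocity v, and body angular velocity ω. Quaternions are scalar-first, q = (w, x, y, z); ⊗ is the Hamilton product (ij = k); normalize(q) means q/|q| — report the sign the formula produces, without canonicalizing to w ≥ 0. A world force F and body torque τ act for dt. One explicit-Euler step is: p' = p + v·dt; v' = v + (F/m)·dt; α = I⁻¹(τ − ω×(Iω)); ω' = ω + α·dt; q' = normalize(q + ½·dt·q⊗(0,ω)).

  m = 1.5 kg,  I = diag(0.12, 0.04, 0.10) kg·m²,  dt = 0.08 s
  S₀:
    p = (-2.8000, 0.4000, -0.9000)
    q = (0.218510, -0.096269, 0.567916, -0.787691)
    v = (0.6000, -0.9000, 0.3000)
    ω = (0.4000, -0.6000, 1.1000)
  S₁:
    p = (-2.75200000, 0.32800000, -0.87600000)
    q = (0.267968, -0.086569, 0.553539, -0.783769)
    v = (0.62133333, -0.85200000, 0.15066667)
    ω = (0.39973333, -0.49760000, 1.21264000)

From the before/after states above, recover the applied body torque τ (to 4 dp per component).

τ = (-0.0400, 0.0600, 0.1600)

Δω = ω₁−ω₀ = (-0.00026667, 0.10240000, 0.11264000)
gyro term ω₀×Iω₀ = (-0.0396, 0.0088, 0.0192)
I·α + gyro = (-0.0400, 0.0600, 0.1600)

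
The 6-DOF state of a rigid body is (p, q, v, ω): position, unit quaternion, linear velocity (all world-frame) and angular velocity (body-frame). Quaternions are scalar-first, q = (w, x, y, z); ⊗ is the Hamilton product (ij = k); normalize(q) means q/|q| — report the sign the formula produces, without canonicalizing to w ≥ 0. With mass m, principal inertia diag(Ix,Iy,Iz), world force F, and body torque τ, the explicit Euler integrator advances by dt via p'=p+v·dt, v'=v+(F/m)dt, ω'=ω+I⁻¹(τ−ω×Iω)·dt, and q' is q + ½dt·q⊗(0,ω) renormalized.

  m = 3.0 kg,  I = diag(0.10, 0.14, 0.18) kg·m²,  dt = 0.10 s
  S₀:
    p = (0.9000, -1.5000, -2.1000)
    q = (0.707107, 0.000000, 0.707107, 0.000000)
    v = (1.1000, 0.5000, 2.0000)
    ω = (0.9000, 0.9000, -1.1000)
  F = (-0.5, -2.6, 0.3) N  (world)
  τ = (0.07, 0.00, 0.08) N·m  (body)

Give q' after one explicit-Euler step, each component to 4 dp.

q' = (0.6729, -0.0070, 0.7363, -0.0705)

q⊗(0,ω) = (-0.6363963, -0.1414214, 0.6363963, -1.4142140)
updated quaternion q' = (0.6729, -0.0070, 0.7363, -0.0705)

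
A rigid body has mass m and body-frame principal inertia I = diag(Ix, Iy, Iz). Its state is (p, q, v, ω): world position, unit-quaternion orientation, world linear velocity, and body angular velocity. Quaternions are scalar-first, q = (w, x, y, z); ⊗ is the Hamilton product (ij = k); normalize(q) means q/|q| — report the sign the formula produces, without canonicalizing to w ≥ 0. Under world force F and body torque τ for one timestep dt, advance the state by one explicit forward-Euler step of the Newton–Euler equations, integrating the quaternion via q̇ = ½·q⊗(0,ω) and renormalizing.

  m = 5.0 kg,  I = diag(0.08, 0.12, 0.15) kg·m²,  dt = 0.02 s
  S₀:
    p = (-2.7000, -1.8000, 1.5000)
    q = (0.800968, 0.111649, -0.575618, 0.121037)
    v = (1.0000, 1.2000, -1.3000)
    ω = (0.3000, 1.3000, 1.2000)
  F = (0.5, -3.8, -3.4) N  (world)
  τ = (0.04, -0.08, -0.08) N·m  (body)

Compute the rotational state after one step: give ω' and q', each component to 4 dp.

precession coupling ω×(Iω) = (0.0468, -0.0252, 0.0156)
angular accel α = (-0.0850, -0.4567, -0.6373)
ω' = ω + α·dt = (0.2983, 1.2909, 1.1873)
q⊗(0,ω) = (0.5695643, -0.6077993, 0.9435907, 1.2789907)
q + ½dt·q⊗(0,ω), renormalized = (0.8065, 0.1056, -0.5661, 0.1338)

ω' = (0.2983, 1.2909, 1.1873)
q' = (0.8065, 0.1056, -0.5661, 0.1338)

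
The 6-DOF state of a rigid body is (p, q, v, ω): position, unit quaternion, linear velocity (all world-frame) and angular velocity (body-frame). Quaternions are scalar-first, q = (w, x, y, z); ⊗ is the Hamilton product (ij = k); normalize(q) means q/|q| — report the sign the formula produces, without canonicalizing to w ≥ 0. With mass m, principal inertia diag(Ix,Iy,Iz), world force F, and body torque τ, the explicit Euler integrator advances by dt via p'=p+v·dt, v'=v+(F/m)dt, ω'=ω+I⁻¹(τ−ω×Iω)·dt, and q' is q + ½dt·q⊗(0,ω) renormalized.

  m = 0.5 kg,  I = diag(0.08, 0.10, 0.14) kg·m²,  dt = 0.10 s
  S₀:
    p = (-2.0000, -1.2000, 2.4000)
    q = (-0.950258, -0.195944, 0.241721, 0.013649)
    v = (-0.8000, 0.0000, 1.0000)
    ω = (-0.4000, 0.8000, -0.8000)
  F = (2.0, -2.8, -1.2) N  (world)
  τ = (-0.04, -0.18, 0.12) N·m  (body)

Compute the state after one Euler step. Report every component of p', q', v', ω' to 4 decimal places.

p' = (-2.0800, -1.2000, 2.5000)
q' = (-0.9616, -0.1868, 0.1952, 0.0486)
v' = (-0.4000, -0.5600, 0.7600)
ω' = (-0.4180, 0.6392, -0.7097)

ω×(Iω) gyroscopic = (-0.0256, -0.0192, -0.0064)
(τ − ω×Iω)/I = (-0.1800, -1.6080, 0.9029)
new body rate ω' = (-0.4180, 0.6392, -0.7097)
Hamilton product q⊗(0,ω) = (-0.2608352, 0.1758072, -0.9224212, 0.7001396)
q + ½dt·q⊗(0,ω), renormalized = (-0.9616, -0.1868, 0.1952, 0.0486)
new position p' = (-2.0800, -1.2000, 2.5000)
v + (F/m)dt = (-0.4000, -0.5600, 0.7600)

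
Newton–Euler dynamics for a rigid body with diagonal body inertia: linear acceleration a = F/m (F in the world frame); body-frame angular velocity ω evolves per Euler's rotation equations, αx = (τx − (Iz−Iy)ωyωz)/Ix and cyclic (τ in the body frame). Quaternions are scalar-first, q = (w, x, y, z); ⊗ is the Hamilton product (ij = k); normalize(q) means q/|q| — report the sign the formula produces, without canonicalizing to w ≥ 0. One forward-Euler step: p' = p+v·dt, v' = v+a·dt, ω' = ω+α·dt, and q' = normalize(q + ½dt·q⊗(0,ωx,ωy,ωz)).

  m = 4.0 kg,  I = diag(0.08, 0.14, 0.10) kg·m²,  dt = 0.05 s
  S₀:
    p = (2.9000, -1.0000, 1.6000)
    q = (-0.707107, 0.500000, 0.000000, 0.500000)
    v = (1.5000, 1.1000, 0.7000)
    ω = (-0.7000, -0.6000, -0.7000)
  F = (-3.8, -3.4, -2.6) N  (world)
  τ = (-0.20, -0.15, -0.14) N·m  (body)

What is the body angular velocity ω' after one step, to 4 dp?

ω' = (-0.8145, -0.6501, -0.7826)

gyro term ω×Iω = (-0.0168, -0.0098, 0.0252)
angular accel α = (-2.2900, -1.0014, -1.6520)
ω' = ω + α·dt = (-0.8145, -0.6501, -0.7826)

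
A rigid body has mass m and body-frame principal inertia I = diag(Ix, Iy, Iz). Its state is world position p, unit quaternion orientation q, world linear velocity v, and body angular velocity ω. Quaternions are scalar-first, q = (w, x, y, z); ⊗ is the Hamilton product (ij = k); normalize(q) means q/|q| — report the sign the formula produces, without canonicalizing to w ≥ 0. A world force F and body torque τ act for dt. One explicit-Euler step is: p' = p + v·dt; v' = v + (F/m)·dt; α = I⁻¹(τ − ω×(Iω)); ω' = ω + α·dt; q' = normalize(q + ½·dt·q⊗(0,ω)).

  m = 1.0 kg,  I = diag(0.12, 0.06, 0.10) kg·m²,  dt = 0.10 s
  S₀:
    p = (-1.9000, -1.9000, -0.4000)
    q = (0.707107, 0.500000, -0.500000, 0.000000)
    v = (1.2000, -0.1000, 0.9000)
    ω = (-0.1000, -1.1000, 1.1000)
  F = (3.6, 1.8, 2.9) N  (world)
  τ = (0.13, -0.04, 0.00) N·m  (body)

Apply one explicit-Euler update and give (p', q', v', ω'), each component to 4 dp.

p' = (-1.7800, -1.9100, -0.3100)
q' = (0.6800, 0.4675, -0.5647, 0.0089)
v' = (1.5600, 0.0800, 1.1900)
ω' = (0.0487, -1.1630, 1.1066)

ω×(Iω) gyroscopic = (-0.0484, -0.0022, -0.0066)
(τ − ω×Iω)/I = (1.4867, -0.6300, 0.0660)
new body rate ω' = (0.0487, -1.1630, 1.1066)
Hamilton product q⊗(0,ω) = (-0.5000000, -0.6207107, -1.3278177, 0.1778177)
q' = normalize(q + ½dt·q⊗(0,ω)) = (0.6800, 0.4675, -0.5647, 0.0089)
new position p' = (-1.7800, -1.9100, -0.3100)
v + (F/m)dt = (1.5600, 0.0800, 1.1900)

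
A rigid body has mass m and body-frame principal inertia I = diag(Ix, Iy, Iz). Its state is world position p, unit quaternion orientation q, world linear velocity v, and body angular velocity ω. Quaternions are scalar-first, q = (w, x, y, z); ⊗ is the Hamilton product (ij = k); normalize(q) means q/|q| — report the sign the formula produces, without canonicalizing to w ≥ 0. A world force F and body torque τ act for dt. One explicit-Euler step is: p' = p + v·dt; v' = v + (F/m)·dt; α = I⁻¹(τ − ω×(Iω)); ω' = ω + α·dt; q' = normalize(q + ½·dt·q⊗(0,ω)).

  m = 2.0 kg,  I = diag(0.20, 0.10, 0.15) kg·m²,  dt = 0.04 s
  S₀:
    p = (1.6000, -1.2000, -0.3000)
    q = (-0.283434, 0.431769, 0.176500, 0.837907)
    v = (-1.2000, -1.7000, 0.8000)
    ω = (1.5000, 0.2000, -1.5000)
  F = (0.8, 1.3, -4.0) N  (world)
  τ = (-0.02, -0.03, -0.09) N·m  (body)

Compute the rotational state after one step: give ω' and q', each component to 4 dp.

gyro term ω×Iω = (-0.0150, -0.1125, -0.0300)
(τ − ω×Iω)/I = (-0.0250, 0.8250, -0.4000)
ω + α·dt = (1.4990, 0.2330, -1.5160)
2q̇ = q⊗(0,ω) = (0.5739070, -0.8574824, 1.8478272, 0.2467548)
q' = normalize(q + ½dt·q⊗(0,ω)) = (-0.2717, 0.4142, 0.2133, 0.8421)

ω' = (1.4990, 0.2330, -1.5160)
q' = (-0.2717, 0.4142, 0.2133, 0.8421)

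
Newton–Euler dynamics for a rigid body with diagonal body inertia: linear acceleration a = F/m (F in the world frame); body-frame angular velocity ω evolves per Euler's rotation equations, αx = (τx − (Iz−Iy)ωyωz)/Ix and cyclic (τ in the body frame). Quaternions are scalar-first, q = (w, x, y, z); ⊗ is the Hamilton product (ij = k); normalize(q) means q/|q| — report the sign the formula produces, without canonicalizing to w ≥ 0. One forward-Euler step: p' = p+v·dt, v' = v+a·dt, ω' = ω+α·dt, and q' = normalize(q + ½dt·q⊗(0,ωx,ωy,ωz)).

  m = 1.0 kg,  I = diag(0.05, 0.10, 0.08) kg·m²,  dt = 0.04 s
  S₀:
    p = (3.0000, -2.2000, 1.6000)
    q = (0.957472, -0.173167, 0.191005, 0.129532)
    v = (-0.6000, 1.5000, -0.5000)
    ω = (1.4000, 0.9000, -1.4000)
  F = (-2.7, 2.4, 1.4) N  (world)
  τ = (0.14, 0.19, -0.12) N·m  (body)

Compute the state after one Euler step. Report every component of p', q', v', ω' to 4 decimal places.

p' = (2.9760, -2.1400, 1.5800)
q' = (0.9616, -0.1539, 0.2068, 0.0942)
v' = (-0.7080, 1.5960, -0.4440)
ω' = (1.4918, 0.9525, -1.4915)

gyro term ω×Iω = (0.0252, 0.0588, 0.0630)
α = I⁻¹(τ − ω×Iω) = (2.2960, 1.3120, -2.2875)
ω' = ω + α·dt = (1.4918, 0.9525, -1.4915)
q⊗(0,ω) = (0.2518741, 0.9564750, 0.8006358, -1.7637181)
q + ½dt·q⊗(0,ω), renormalized = (0.9616, -0.1539, 0.2068, 0.0942)
p' = p + v·dt = (2.9760, -2.1400, 1.5800)
new velocity v' = (-0.7080, 1.5960, -0.4440)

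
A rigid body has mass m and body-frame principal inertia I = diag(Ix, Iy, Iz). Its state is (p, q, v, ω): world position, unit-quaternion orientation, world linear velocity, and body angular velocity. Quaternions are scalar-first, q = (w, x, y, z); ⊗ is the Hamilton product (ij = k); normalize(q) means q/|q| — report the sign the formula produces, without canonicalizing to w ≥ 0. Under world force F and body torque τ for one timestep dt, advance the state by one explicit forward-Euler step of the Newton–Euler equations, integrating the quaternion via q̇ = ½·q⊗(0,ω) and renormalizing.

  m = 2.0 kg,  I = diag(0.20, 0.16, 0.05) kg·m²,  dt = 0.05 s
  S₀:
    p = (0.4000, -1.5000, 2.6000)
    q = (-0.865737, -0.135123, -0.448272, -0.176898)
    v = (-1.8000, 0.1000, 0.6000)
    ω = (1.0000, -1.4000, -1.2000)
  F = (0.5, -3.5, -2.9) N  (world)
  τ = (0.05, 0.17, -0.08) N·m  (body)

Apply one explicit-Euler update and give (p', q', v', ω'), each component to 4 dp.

p' = p + v·dt = (0.3100, -1.4950, 2.6300)
new velocity v' = (-1.7875, 0.0125, 0.5275)
(τ − ω×Iω)/I = (1.1740, 2.1875, -2.7200)
ω + α·dt = (1.0587, -1.2906, -1.3360)
2q̇ = q⊗(0,ω) = (-0.7047354, -0.5754678, 0.8729862, 1.6763286)
q + ½dt·q⊗(0,ω), renormalized = (-0.8821, -0.1493, -0.4259, -0.1348)

p' = (0.3100, -1.4950, 2.6300)
q' = (-0.8821, -0.1493, -0.4259, -0.1348)
v' = (-1.7875, 0.0125, 0.5275)
ω' = (1.0587, -1.2906, -1.3360)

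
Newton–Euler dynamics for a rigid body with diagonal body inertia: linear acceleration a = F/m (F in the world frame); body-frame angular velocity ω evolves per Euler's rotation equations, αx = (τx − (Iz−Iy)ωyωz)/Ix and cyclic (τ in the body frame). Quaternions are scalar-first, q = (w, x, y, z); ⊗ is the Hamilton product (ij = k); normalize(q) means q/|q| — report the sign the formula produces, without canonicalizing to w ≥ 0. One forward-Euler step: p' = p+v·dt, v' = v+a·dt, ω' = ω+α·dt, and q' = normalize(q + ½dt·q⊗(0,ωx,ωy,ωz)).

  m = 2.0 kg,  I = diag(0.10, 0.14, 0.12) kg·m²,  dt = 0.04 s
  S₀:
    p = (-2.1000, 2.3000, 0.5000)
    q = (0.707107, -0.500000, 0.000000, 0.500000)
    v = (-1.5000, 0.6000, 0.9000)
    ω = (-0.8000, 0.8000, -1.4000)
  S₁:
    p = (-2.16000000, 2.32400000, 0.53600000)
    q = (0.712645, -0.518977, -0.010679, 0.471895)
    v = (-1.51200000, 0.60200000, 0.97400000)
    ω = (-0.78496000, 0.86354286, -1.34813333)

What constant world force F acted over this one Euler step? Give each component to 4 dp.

F = (-0.6000, 0.1000, 3.7000)

Δv = v₁−v₀ = (-0.01200000, 0.00200000, 0.07400000)
applied force F = (-0.6000, 0.1000, 3.7000)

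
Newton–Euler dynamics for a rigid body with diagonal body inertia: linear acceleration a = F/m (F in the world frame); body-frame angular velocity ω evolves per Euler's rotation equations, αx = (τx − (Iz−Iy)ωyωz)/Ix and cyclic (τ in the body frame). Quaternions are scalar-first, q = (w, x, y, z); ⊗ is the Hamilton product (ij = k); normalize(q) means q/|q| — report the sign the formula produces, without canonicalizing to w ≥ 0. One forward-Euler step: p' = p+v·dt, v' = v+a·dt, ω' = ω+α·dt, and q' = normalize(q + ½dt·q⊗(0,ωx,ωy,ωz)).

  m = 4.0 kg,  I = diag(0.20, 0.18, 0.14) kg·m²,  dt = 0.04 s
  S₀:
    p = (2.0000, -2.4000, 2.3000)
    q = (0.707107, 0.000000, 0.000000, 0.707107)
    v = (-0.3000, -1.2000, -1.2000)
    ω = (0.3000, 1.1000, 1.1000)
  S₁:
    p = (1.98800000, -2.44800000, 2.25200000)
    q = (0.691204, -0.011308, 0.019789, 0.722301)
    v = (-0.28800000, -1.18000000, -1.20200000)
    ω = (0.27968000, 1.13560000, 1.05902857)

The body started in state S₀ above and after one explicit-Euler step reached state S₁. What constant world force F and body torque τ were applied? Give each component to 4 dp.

F = (1.2000, 2.0000, -0.2000)
τ = (-0.1500, 0.1800, -0.1500)

velocity change Δv = (0.01200000, 0.02000000, -0.00200000)
applied force F = (1.2000, 2.0000, -0.2000)
Δω = ω₁−ω₀ = (-0.02032000, 0.03560000, -0.04097143)
ω₀×(Iω₀) = (-0.0484, 0.0198, -0.0066)
τ = I·(Δω/dt) + ω₀×(Iω₀) = (-0.1500, 0.1800, -0.1500)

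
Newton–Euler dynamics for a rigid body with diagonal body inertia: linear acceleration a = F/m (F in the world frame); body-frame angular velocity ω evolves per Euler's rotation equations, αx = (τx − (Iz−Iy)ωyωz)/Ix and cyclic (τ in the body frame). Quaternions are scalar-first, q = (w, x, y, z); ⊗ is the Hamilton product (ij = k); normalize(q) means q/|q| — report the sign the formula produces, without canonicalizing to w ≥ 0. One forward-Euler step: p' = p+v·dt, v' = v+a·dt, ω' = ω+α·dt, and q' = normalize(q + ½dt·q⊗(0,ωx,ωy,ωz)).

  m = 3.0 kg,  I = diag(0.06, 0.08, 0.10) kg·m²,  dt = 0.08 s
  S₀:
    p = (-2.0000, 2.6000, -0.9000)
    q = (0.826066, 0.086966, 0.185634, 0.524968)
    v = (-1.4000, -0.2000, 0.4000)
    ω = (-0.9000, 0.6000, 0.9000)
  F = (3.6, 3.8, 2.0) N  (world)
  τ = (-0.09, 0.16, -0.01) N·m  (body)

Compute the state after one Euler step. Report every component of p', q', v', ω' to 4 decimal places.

p' = (-2.1120, 2.5840, -0.8680)
q' = (0.8046, 0.0512, 0.1831, 0.5626)
v' = (-1.3040, -0.0987, 0.4533)
ω' = (-1.0344, 0.7276, 0.9006)

linear accel F/m = (1.2000, 1.2667, 0.6667)
p + v·dt = (-2.1120, 2.5840, -0.8680)
new velocity v' = (-1.3040, -0.0987, 0.4533)
ω×(Iω) gyroscopic = (0.0108, 0.0324, -0.0108)
(τ − ω×Iω)/I = (-1.6800, 1.5950, 0.0080)
new body rate ω' = (-1.0344, 0.7276, 0.9006)
Hamilton product q⊗(0,ω) = (-0.5055822, -0.8913696, -0.0551010, 0.9627096)
q' = normalize(q + ½dt·q⊗(0,ω)) = (0.8046, 0.0512, 0.1831, 0.5626)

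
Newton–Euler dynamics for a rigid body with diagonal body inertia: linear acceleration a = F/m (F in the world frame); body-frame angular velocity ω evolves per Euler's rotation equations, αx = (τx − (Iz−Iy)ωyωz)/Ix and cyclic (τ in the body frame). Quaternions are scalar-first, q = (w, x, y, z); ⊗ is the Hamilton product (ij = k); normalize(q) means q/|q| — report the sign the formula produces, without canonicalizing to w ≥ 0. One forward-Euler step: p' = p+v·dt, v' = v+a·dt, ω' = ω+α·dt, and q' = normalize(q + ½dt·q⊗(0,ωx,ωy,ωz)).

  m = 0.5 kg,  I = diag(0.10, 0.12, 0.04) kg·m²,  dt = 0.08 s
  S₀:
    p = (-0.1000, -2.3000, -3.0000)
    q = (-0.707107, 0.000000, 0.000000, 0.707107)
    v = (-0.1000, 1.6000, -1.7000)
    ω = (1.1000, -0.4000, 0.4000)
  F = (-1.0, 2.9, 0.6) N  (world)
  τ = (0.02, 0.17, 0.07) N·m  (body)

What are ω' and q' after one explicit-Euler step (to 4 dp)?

precession coupling ω×(Iω) = (0.0128, 0.0264, -0.0088)
angular accel α = (0.0720, 1.1967, 1.9700)
new body rate ω' = (1.1058, -0.3043, 0.5576)
q⊗(0,ω) = (-0.2828428, -0.4949749, 1.0606605, -0.2828428)
q' = normalize(q + ½dt·q⊗(0,ω)) = (-0.7175, -0.0198, 0.0424, 0.6949)

ω' = (1.1058, -0.3043, 0.5576)
q' = (-0.7175, -0.0198, 0.0424, 0.6949)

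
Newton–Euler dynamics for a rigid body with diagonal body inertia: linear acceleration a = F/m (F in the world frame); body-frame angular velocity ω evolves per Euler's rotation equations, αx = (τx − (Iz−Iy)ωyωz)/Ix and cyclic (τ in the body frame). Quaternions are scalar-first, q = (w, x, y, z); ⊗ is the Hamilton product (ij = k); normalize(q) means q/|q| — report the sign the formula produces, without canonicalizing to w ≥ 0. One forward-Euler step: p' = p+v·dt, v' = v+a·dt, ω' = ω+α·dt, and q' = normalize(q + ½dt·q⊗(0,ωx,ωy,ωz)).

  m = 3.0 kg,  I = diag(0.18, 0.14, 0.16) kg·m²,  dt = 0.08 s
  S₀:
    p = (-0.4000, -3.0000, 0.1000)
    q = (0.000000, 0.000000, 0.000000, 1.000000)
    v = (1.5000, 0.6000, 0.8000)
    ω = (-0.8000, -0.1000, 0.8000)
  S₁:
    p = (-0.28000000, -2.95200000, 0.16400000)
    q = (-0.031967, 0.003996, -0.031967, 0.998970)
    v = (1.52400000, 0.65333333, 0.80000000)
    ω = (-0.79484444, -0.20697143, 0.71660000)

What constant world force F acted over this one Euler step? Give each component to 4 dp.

F = (0.9000, 2.0000, 0.0000)

velocity change Δv = (0.02400000, 0.05333333, 0.00000000)
applied force F = (0.9000, 2.0000, 0.0000)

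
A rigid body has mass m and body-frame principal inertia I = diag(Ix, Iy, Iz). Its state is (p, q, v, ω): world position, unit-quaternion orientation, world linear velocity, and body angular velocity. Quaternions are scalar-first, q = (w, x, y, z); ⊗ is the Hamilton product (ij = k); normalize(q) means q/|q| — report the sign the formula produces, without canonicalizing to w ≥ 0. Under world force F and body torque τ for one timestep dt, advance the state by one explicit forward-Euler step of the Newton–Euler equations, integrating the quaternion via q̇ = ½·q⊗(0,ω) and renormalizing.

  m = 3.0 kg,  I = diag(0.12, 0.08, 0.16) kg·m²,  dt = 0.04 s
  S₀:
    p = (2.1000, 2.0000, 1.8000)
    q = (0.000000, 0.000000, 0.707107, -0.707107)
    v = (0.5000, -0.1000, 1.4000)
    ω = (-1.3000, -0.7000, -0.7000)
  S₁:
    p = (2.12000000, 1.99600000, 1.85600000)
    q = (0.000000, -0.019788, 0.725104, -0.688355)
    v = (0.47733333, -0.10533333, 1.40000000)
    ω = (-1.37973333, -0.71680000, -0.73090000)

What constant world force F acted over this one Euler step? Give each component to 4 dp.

F = (-1.7000, -0.4000, 0.0000)

velocity change Δv = (-0.02266667, -0.00533333, 0.00000000)
F = m·Δv/dt = (-1.7000, -0.4000, 0.0000)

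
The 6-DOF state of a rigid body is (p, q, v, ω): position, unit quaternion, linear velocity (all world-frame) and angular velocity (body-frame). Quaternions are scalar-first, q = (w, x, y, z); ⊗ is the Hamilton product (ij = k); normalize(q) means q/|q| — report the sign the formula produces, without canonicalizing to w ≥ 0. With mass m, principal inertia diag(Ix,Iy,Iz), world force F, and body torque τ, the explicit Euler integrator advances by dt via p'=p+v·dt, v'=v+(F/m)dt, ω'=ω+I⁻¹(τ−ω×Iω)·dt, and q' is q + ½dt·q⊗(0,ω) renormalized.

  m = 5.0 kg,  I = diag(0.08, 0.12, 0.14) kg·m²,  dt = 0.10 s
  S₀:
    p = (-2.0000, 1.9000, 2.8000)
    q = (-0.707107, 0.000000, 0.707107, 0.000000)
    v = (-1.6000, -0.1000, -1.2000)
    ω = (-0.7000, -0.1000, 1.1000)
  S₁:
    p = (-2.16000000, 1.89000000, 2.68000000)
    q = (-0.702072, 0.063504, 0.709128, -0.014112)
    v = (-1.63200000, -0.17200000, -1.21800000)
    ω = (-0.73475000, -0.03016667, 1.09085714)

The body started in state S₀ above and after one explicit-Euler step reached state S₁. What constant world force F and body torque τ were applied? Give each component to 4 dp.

ω₁ − ω₀ = (-0.03475000, 0.06983333, -0.00914286)
I·α + gyro = (-0.0300, 0.1300, -0.0100)
velocity change Δv = (-0.03200000, -0.07200000, -0.01800000)
m·(v₁−v₀)/dt = (-1.6000, -3.6000, -0.9000)

F = (-1.6000, -3.6000, -0.9000)
τ = (-0.0300, 0.1300, -0.0100)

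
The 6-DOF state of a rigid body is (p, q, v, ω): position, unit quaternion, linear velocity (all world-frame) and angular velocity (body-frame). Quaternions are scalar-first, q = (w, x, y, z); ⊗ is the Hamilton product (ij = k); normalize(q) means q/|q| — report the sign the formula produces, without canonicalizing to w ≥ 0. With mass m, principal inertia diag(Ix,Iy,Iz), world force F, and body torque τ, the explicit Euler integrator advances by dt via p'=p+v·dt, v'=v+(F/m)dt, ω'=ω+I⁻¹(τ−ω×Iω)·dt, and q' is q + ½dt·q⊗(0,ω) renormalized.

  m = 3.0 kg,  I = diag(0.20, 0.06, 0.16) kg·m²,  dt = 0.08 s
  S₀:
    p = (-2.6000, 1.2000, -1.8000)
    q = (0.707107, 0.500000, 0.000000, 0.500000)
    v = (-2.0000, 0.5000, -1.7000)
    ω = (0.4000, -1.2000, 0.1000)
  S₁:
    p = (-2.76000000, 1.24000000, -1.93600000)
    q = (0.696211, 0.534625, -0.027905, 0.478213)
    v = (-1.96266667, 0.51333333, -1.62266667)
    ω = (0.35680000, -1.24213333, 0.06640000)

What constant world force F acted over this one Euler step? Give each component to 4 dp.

F = (1.4000, 0.5000, 2.9000)

velocity change Δv = (0.03733333, 0.01333333, 0.07733333)
m·(v₁−v₀)/dt = (1.4000, 0.5000, 2.9000)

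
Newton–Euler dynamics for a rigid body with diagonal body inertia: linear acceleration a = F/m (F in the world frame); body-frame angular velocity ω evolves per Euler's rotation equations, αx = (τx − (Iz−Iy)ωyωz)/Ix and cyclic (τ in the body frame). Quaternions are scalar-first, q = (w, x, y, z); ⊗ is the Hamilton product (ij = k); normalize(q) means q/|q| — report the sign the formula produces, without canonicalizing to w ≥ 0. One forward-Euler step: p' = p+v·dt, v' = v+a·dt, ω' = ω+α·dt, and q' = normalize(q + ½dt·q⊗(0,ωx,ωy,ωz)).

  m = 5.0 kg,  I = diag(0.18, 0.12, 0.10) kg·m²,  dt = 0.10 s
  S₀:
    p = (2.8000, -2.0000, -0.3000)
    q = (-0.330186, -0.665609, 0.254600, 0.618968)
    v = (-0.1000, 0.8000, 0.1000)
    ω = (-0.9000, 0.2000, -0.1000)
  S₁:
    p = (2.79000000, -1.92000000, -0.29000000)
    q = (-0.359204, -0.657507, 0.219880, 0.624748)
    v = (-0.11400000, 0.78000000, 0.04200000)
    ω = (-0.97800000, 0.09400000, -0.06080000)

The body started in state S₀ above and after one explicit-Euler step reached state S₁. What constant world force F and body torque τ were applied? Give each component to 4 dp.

F = (-0.7000, -1.0000, -2.9000)
τ = (-0.1400, -0.1200, 0.0500)

Δω = ω₁−ω₀ = (-0.07800000, -0.10600000, 0.03920000)
ω₀×(Iω₀) = (0.0004, 0.0072, 0.0108)
applied torque τ = (-0.1400, -0.1200, 0.0500)
v₁ − v₀ = (-0.01400000, -0.02000000, -0.05800000)
F = m·Δv/dt = (-0.7000, -1.0000, -2.9000)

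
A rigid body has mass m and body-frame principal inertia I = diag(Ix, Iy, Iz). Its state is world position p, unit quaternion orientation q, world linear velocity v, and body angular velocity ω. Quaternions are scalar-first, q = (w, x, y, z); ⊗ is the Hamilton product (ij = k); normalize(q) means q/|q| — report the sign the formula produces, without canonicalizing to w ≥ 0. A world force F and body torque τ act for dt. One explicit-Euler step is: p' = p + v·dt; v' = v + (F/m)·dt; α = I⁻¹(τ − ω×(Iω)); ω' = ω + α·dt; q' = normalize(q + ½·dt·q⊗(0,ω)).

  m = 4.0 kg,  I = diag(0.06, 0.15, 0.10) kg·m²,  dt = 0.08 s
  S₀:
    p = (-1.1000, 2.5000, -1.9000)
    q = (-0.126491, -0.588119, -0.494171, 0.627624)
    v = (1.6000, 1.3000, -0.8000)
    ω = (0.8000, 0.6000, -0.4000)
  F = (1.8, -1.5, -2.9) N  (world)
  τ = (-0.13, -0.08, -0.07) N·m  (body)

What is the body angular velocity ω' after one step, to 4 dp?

ω' = (0.6107, 0.5505, -0.4906)

(τ − ω×Iω)/I = (-2.3667, -0.6187, -1.1320)
ω' = ω + α·dt = (0.6107, 0.5505, -0.4906)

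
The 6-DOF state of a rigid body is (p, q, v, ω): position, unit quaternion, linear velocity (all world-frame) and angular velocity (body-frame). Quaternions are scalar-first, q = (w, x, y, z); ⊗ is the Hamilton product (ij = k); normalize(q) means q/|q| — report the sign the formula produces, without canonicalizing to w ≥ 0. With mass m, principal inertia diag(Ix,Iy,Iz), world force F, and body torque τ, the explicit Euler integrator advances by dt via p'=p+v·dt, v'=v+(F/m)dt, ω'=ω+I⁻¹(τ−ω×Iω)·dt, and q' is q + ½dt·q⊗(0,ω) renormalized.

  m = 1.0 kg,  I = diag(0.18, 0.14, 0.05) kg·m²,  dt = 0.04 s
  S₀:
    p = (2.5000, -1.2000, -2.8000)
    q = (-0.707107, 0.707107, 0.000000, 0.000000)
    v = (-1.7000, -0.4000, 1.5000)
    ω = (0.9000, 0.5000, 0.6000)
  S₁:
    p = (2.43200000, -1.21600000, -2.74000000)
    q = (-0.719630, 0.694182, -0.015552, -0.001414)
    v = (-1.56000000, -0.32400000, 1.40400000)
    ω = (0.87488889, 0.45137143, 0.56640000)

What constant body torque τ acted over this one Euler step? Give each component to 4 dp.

rate change Δω = (-0.02511111, -0.04862857, -0.03360000)
precession coupling = (-0.0270, 0.0702, -0.0180)
I·α + gyro = (-0.1400, -0.1000, -0.0600)

τ = (-0.1400, -0.1000, -0.0600)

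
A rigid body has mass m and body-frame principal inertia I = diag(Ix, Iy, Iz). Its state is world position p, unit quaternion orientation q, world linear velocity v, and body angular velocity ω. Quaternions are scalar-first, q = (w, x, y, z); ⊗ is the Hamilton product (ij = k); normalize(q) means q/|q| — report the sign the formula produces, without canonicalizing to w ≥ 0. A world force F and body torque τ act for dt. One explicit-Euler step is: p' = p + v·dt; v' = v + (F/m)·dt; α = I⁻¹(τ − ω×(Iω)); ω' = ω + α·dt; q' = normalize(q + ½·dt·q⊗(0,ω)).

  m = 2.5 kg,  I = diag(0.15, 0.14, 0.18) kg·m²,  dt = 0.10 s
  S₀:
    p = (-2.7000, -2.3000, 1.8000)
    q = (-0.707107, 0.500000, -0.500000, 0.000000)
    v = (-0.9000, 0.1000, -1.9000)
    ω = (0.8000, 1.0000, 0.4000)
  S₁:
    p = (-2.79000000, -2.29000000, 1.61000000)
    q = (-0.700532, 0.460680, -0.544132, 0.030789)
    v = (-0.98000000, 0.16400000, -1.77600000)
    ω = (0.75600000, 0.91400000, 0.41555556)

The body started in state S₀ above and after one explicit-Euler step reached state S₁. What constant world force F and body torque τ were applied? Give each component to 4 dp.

F = (-2.0000, 1.6000, 3.1000)
τ = (-0.0500, -0.1300, 0.0200)

v₁ − v₀ = (-0.08000000, 0.06400000, 0.12400000)
m·(v₁−v₀)/dt = (-2.0000, 1.6000, 3.1000)
ω₁ − ω₀ = (-0.04400000, -0.08600000, 0.01555556)
gyro term ω₀×Iω₀ = (0.0160, -0.0096, -0.0080)
applied torque τ = (-0.0500, -0.1300, 0.0200)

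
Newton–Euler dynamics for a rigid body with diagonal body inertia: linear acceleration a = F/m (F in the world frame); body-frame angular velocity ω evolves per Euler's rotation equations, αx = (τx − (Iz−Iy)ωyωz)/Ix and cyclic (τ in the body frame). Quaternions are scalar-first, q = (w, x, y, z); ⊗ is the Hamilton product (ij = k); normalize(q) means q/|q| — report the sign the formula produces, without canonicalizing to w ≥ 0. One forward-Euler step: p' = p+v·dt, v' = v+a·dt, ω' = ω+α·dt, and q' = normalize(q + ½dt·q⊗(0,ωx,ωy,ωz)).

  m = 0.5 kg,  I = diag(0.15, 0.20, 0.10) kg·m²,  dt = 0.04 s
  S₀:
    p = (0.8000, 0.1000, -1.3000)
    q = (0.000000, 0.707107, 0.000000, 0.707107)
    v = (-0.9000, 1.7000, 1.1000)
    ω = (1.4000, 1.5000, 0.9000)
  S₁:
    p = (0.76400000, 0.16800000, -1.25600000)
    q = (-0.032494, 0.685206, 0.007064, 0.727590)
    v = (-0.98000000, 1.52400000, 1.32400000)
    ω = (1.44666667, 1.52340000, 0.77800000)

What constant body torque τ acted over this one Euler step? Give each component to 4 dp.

rate change Δω = (0.04666667, 0.02340000, -0.12200000)
applied torque τ = (0.0400, 0.1800, -0.2000)

τ = (0.0400, 0.1800, -0.2000)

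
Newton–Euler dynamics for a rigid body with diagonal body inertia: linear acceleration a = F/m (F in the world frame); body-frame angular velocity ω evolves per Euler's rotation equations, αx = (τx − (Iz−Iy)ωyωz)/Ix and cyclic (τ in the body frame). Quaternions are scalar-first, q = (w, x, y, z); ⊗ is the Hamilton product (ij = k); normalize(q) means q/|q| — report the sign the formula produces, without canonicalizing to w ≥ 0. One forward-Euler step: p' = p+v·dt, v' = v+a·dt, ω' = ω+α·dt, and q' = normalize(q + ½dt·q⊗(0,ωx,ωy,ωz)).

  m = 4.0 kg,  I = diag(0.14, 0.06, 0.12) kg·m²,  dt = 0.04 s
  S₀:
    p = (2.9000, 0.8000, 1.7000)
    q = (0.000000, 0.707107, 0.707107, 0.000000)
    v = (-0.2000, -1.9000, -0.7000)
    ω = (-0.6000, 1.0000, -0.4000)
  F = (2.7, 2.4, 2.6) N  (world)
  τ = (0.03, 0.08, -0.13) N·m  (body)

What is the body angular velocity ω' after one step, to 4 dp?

ω' = (-0.5846, 1.0501, -0.4593)

ω×(Iω) gyroscopic = (-0.0240, 0.0048, 0.0480)
α = I⁻¹(τ − ω×Iω) = (0.3857, 1.2533, -1.4833)
ω' = ω + α·dt = (-0.5846, 1.0501, -0.4593)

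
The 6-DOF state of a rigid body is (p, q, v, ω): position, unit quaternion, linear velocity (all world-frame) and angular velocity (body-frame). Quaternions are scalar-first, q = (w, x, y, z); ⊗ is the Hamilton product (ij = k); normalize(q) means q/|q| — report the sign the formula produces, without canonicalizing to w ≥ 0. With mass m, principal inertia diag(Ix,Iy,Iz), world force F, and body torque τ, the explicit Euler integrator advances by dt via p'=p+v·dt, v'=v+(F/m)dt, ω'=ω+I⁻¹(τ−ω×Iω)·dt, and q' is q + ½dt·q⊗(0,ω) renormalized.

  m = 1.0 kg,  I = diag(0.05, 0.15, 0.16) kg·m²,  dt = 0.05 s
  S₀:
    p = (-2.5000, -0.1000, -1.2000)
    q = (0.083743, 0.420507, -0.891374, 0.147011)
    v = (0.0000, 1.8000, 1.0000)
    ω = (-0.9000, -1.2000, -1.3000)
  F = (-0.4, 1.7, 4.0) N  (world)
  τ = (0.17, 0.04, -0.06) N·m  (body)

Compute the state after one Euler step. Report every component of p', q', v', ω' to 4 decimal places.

p' = (-2.5000, -0.0100, -1.1500)
q' = (0.0712, 0.4514, -0.8824, 0.1115)
v' = (-0.0200, 1.8850, 1.2000)
ω' = (-0.7456, -1.1438, -1.3525)

precession coupling ω×(Iω) = (0.0156, -0.1287, 0.1080)
α = I⁻¹(τ − ω×Iω) = (3.0880, 1.1247, -1.0500)
ω' = ω + α·dt = (-0.7456, -1.1438, -1.3525)
q⊗(0,ω) = (-0.5000782, 1.2598307, 0.3138576, -1.4157109)
q + ½dt·q⊗(0,ω), renormalized = (0.0712, 0.4514, -0.8824, 0.1115)
a = (-0.4000, 1.7000, 4.0000)
new position p' = (-2.5000, -0.0100, -1.1500)
new velocity v' = (-0.0200, 1.8850, 1.2000)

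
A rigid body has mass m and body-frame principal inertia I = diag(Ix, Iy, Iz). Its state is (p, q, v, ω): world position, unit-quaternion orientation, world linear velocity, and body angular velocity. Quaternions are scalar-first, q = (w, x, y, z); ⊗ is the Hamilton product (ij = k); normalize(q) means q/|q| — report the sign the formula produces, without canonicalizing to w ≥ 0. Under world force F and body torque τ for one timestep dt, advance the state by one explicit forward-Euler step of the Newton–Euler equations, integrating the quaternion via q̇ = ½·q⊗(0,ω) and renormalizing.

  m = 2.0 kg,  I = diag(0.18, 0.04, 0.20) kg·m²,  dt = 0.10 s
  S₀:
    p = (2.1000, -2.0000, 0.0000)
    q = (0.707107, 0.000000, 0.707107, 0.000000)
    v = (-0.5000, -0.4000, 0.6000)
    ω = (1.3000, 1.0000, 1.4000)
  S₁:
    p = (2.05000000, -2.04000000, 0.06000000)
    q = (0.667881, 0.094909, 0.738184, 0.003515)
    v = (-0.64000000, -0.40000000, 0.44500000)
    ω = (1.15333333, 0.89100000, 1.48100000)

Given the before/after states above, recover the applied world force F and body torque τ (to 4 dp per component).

F = (-2.8000, 0.0000, -3.1000)
τ = (-0.0400, -0.0800, -0.0200)

rate change Δω = (-0.14666667, -0.10900000, 0.08100000)
τ = I·(Δω/dt) + ω₀×(Iω₀) = (-0.0400, -0.0800, -0.0200)
v₁ − v₀ = (-0.14000000, 0.00000000, -0.15500000)
applied force F = (-2.8000, 0.0000, -3.1000)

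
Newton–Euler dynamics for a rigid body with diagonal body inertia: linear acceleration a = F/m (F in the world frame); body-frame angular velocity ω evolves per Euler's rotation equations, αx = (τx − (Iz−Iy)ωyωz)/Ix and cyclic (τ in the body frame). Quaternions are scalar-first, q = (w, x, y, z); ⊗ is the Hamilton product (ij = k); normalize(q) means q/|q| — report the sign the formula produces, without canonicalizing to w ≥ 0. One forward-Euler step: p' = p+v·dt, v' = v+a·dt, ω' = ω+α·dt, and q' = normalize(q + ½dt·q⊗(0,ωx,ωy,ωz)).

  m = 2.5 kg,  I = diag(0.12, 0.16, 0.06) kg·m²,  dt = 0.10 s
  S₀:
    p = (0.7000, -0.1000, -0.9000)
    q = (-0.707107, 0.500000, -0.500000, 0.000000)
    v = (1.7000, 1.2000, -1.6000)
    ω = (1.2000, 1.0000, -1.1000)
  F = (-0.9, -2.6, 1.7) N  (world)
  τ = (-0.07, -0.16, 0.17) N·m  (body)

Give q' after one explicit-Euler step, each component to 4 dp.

q' = (-0.7089, 0.4829, -0.5056, 0.0935)

q⊗(0,ω) = (-0.1000000, -0.2985284, -0.1571070, 1.8778177)
q' = normalize(q + ½dt·q⊗(0,ω)) = (-0.7089, 0.4829, -0.5056, 0.0935)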